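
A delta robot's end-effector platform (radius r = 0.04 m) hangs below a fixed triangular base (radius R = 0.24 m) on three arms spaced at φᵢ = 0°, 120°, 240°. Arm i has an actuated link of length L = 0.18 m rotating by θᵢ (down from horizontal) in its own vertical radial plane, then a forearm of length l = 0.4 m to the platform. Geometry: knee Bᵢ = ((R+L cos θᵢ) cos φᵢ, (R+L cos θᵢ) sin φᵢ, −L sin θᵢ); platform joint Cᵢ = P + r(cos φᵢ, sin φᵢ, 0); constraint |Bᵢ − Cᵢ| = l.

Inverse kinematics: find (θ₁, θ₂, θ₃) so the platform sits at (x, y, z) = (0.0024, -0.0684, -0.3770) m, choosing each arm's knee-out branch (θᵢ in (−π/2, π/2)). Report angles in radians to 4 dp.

rotate P by −φ1: (0.0024, -0.0684, -0.3770)
  e−x'=0.1976;  (l²−L²−(e−x')²−y'²−z²)/2L = -0.1618
  √(A²+B²)=0.4256;  θ1 = -1.0880+1.9608 ≈ 0.8727
arm 2 (φ=120.0°): x'=-0.0604, y'=0.0321
  A cos θ + B sin θ = C:  0.2604·cos θ + -0.3770·sin θ = -0.2316
  γ=atan2(-0.3770,0.2604)=-0.9663;  ψ=arccos(-0.5055)=2.1008;  θ2=γ+ψ≈1.1345
arm 3 (φ=240.0°): x'=0.0580, y'=0.0363
  e−x'=0.1420;  (l²−L²−(e−x')²−y'²−z²)/2L = -0.1000
  γ=atan2(-0.3770,0.1420)=-1.2107;  ψ=arccos(-0.2482)=1.8216;  θ3=γ+ψ≈0.6110

θ₁ = 0.8727, θ₂ = 1.1345, θ₃ = 0.6110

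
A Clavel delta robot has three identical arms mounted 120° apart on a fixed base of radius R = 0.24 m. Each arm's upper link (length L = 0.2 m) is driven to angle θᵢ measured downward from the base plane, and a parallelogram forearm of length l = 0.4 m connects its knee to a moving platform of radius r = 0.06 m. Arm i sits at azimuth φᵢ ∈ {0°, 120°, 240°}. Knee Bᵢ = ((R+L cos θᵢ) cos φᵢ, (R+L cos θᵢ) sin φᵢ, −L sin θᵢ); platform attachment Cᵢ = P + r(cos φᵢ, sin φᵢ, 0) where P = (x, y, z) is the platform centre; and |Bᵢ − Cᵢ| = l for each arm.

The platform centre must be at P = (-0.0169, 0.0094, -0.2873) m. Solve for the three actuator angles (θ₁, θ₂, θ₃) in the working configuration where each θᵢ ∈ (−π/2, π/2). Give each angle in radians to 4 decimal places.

θ₁ = 0.6109, θ₂ = 0.4364, θ₃ = 0.5235

rotate P by −φ1: (-0.0169, 0.0094, -0.2873)
  A=0.1969, B=-0.2873, C=(l²−L²−A²−y'²−z²)/(2L)=-0.0035
  √(A²+B²)=0.3483;  θ1 = -0.9700+1.5808 ≈ 0.6109
arm 2 (φ=120.0°): x'=0.0166, y'=0.0099
  A=0.1634, B=-0.2873, C=(l²−L²−A²−y'²−z²)/(2L)=0.0266
  θ2 = atan2(B,A) + arccos(C/0.3305) = 0.4364
rotate P by −φ3: (0.0003, -0.0193, -0.2873)
  A=0.1797, B=-0.2873, C=(l²−L²−A²−y'²−z²)/(2L)=0.0120
  γ=atan2(-0.2873,0.1797)=-1.0119;  ψ=arccos(0.0354)=1.5354;  θ3=γ+ψ≈0.5235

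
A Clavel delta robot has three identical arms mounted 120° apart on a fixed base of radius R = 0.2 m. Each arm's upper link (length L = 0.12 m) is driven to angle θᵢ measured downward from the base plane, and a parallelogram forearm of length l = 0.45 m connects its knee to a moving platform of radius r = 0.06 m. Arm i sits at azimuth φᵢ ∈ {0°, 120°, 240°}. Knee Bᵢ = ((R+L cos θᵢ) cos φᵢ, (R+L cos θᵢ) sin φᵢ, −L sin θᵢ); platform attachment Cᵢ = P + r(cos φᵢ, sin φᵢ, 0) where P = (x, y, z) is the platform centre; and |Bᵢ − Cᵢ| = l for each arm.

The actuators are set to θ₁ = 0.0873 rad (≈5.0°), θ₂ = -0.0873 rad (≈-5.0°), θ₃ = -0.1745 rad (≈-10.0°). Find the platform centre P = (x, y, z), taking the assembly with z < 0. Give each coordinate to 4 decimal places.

(-0.0239, -0.0079, -0.3599)

arm 1 at φ=0.0°: e+L cos θ1 = 0.2595;  centre 1 = (0.2595, 0.0000, -0.0105)
φ2=120.0°: virtual centre (-0.1298, 0.2248, 0.0105), radius l
arm 3 at φ=240.0°: e+L cos θ3 = 0.2582;  centre 3 = (-0.1291, -0.2236, 0.0208)
|centre ₂|²−|centre ₁|² = 0.0000;  |centre ₃|²−|centre ₁|² = -0.0004
linear system: -0.7786x+0.4495y = 0.0000−0.0419z; -0.7773x+-0.4472y = -0.0004−0.0626z
Cramer: x(z) = 0.0002+0.0672z;  y(z) = 0.0004+0.0232z
sphere 1 gives Az²+Bz+C=0 with A=1.0051, B=-0.0139, C=-0.1352;  B²−4AC=0.5435;  roots -0.3599, 0.3737;  negative root z = -0.3599
x = -0.0239, y = -0.0079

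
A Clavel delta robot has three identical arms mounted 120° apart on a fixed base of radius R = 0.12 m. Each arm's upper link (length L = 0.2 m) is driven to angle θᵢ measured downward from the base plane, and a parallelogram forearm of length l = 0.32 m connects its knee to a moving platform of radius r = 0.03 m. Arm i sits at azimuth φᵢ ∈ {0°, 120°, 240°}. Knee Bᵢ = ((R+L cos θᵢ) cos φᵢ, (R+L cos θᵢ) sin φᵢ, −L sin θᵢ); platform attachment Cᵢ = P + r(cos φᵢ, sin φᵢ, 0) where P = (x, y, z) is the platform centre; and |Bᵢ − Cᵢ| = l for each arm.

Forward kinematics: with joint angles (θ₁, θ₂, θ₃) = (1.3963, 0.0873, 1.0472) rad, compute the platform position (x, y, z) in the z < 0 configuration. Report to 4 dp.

O1 = (0.1247·cos0.0°, 0.1247·sin0.0°, -0.1970) = (0.1247, 0.0000, -0.1970)
arm 2 at φ=120.0°: e+L cos θ2 = 0.2892;  O2 = (-0.1446, 0.2505, -0.0174)
O3 = (0.1900·cos240.0°, 0.1900·sin240.0°, -0.1732) = (-0.0950, -0.1645, -0.1732)
|O₂|²−|O₁|² = 0.0296;  |O₃|²−|O₁|² = 0.0117
plane₁₂: -0.5387x+0.5010y+0.3590z = 0.0296
det = 0.3974;  x = -0.0393+0.3572z,  y = 0.0168+-0.3326z
sphere 1 gives Az²+Bz+C=0 with A=1.2382, B=0.2655, C=-0.0364;  B²−4AC=0.2508;  roots -0.3095, 0.0950;  negative root z = -0.3095
x = -0.1499, y = 0.1197

(-0.1499, 0.1197, -0.3095)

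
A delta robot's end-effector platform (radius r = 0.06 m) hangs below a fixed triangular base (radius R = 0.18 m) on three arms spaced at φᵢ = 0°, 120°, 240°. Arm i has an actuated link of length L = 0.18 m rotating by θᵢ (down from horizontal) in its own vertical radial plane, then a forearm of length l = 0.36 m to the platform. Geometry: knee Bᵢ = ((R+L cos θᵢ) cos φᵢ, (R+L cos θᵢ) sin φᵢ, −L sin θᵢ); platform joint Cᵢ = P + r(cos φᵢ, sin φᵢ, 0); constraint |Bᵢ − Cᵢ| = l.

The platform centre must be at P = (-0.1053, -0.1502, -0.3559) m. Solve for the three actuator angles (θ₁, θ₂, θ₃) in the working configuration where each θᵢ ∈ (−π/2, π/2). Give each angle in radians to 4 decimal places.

θ₁ = 1.3092, θ₂ = 1.2218, θ₃ = 0.0872

rotate P by −φ1: (-0.1053, -0.1502, -0.3559)
  A=0.2253, B=-0.3559, C=(l²−L²−A²−y'²−z²)/(2L)=-0.2855
  θ1 = atan2(B,A) + arccos(C/0.4212) = 1.3092
φ2=120.0° → target in arm frame (-0.0774, 0.1663)
  A=0.1974, B=-0.3559, C=(l²−L²−A²−y'²−z²)/(2L)=-0.2669
  √(A²+B²)=0.4070;  θ2 = -1.0643+2.2861 ≈ 1.2218
rotate P by −φ3: (0.1827, -0.0161, -0.3559)
  A cos θ + B sin θ = C:  -0.0627·cos θ + -0.3559·sin θ = -0.0935
  θ3 = atan2(B,A) + arccos(C/0.3614) = 0.0872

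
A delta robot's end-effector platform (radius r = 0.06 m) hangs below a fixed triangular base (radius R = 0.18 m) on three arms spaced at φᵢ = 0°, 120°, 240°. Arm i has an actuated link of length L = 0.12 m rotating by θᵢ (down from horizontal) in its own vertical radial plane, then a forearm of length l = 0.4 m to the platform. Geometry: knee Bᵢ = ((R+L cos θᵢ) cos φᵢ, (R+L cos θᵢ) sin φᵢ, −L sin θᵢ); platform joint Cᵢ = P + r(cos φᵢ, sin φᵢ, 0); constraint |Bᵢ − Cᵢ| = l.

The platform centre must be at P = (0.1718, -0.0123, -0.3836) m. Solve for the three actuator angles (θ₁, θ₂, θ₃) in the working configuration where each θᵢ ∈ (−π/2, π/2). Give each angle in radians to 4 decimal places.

arm 1 (φ=0.0°): x'=0.1718, y'=-0.0123
  A=-0.0518, B=-0.3836, C=(l²−L²−A²−y'²−z²)/(2L)=-0.0183
  θ1 = atan2(B,A) + arccos(C/0.3871) = -0.0870
φ2=120.0° → target in arm frame (-0.0966, -0.1426)
  A cos θ + B sin θ = C:  0.2166·cos θ + -0.3836·sin θ = -0.2866
  γ=atan2(-0.3836,0.2166)=-1.0569;  ψ=arccos(-0.6507)=2.2792;  θ2=γ+ψ≈1.2224
rotate P by −φ3: (-0.0752, 0.1549, -0.3836)
  A cos θ + B sin θ = C:  0.1952·cos θ + -0.3836·sin θ = -0.2653
  √(A²+B²)=0.4304;  θ3 = -1.1000+2.2349 ≈ 1.1350

θ₁ = -0.0870, θ₂ = 1.2224, θ₃ = 1.1350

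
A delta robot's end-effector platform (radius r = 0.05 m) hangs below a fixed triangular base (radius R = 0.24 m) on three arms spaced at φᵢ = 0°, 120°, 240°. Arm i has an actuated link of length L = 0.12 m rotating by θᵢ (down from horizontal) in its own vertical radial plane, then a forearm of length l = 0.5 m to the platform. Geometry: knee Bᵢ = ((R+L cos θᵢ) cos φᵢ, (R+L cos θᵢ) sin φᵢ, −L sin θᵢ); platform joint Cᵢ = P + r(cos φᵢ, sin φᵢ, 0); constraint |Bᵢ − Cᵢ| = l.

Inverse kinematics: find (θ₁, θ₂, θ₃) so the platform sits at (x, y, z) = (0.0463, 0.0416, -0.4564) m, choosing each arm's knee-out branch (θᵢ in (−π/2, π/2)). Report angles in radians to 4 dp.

arm 1 (φ=0.0°): x'=0.0463, y'=0.0416
  A=0.1437, B=-0.4564, C=(l²−L²−A²−y'²−z²)/(2L)=0.0205
  γ=atan2(-0.4564,0.1437)=-1.2658;  ψ=arccos(0.0428)=1.5280;  θ1=γ+ψ≈0.2622
arm 2 (φ=120.0°): x'=0.0129, y'=-0.0609
  A cos θ + B sin θ = C:  0.1771·cos θ + -0.4564·sin θ = -0.0324
  √(A²+B²)=0.4896;  θ2 = -1.2006+1.6371 ≈ 0.4365
rotate P by −φ3: (-0.0592, 0.0193, -0.4564)
  A cos θ + B sin θ = C:  0.2492·cos θ + -0.4564·sin θ = -0.1465
  θ3 = atan2(B,A) + arccos(C/0.5200) = 0.7854

θ₁ = 0.2622, θ₂ = 0.4365, θ₃ = 0.7854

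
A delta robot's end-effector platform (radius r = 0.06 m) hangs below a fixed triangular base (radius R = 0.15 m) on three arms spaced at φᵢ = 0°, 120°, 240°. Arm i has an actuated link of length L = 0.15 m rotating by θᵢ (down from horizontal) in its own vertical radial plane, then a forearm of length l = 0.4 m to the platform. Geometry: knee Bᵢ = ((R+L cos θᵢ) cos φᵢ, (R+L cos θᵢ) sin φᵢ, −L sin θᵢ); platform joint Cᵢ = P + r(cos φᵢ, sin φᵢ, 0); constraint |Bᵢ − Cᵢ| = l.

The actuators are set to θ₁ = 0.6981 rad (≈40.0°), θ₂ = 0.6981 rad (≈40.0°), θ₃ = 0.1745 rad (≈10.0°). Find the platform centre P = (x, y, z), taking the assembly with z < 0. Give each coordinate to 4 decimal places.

arm 1 at φ=0.0°: ρ1 = 0.2049;  O1 = (0.2049, 0.0000, -0.0964)
O2 = (0.2049·cos120.0°, 0.2049·sin120.0°, -0.0964) = (-0.1025, 0.1775, -0.0964)
arm 3 at φ=240.0°: ρ3 = 0.2377;  O3 = (-0.1189, -0.2059, -0.0260)
eliminate P² terms by subtracting sphere 1 from 2 and 3
[-0.6147 0.3549 0.0000]·P = 0.0000;  [-0.6475 -0.4117 0.1407]·P = 0.0059
Cramer: x(z) = -0.0043+0.1034z;  y(z) = -0.0075+0.1792z
quadratic in z: (1.0428)z²+(0.1468)z+(-0.1069)=0, √Δ=0.6836 → z ∈ {-0.3982, 0.2574}; z = -0.3982 (taking z<0)
x = -0.0455, y = -0.0789

(-0.0455, -0.0789, -0.3982)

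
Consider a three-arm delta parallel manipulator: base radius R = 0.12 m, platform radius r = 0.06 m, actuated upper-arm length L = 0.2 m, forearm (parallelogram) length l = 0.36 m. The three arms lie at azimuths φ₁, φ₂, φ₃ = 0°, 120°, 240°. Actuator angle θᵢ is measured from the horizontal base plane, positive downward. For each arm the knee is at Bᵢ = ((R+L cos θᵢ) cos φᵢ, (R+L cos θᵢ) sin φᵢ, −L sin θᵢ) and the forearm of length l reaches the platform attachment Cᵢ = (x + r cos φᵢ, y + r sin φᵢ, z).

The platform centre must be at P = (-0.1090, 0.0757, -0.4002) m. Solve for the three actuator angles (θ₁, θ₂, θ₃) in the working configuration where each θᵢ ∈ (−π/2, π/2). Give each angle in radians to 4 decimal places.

θ₁ = 1.0473, θ₂ = 0.3493, θ₃ = 0.7854

φ1=0.0° → target in arm frame (-0.1090, 0.0757)
  A cos θ + B sin θ = C:  0.1690·cos θ + -0.4002·sin θ = -0.2621
  √(A²+B²)=0.4344;  θ1 = -1.1712+2.2186 ≈ 1.0473
arm 2 (φ=120.0°): x'=0.1201, y'=0.0565
  e−x'=-0.0601;  (l²−L²−(e−x')²−y'²−z²)/2L = -0.1934
  θ2 = atan2(B,A) + arccos(C/0.4047) = 0.3493
rotate P by −φ3: (-0.0111, -0.1322, -0.4002)
  A=0.0711, B=-0.4002, C=(l²−L²−A²−y'²−z²)/(2L)=-0.2327
  γ=atan2(-0.4002,0.0711)=-1.3951;  ψ=arccos(-0.5726)=2.1805;  θ3=γ+ψ≈0.7854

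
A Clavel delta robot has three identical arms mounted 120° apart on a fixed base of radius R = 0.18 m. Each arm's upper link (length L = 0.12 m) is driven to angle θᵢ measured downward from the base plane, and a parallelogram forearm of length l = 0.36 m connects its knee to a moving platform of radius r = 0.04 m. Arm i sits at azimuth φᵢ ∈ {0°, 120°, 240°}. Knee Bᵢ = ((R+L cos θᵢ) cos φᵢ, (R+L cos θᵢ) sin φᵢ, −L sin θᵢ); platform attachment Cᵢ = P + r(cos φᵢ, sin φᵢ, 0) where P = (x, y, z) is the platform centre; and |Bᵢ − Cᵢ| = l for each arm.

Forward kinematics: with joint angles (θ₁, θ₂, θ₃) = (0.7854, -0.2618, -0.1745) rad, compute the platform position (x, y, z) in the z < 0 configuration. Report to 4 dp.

S1 = (0.2249·cos0.0°, 0.2249·sin0.0°, -0.0849) = (0.2249, 0.0000, -0.0849)
φ2=120.0°: virtual centre (-0.1280, 0.2216, 0.0311), radius l
S3 = (0.2582·cos240.0°, 0.2582·sin240.0°, 0.0208) = (-0.1291, -0.2236, 0.0208)
eliminate P² terms by subtracting sphere 1 from 2 and 3
linear system: -0.7056x+0.4433y = 0.0087−0.2318z; -0.7079x+-0.4472y = 0.0093−0.2114z
Cramer: x(z) = -0.0128+0.3136z;  y(z) = -0.0007-0.0238z
sphere 1 gives Az²+Bz+C=0 with A=1.0989, B=0.0207, C=-0.0659;  B²−4AC=0.2903;  roots -0.2546, 0.2357;  negative root z = -0.2546
x = -0.0926, y = 0.0054

(-0.0926, 0.0054, -0.2546)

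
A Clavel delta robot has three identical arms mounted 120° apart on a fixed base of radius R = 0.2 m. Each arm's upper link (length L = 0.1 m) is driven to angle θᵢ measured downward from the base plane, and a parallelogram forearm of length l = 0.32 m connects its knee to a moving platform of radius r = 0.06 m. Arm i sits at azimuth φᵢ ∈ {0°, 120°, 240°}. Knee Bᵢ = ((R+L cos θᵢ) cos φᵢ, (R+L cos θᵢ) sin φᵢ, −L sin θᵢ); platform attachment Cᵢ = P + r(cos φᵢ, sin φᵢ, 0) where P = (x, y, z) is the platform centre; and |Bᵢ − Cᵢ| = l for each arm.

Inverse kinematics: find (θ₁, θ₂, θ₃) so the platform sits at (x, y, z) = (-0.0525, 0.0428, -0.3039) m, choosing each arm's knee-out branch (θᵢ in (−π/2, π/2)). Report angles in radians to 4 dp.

θ₁ = 1.1349, θ₂ = 0.3497, θ₃ = 0.8727

φ1=0.0° → target in arm frame (-0.0525, 0.0428)
  e−x'=0.1925;  (l²−L²−(e−x')²−y'²−z²)/2L = -0.1942
  √(A²+B²)=0.3597;  θ1 = -1.0062+2.1411 ≈ 1.1349
rotate P by −φ2: (0.0633, 0.0241, -0.3039)
  A=0.0767, B=-0.3039, C=(l²−L²−A²−y'²−z²)/(2L)=-0.0321
  √(A²+B²)=0.3134;  θ2 = -1.3236+1.6733 ≈ 0.3497
arm 3 (φ=240.0°): x'=-0.0108, y'=-0.0669
  A=0.1508, B=-0.3039, C=(l²−L²−A²−y'²−z²)/(2L)=-0.1359
  γ=atan2(-0.3039,0.1508)=-1.1101;  ψ=arccos(-0.4005)=1.9828;  θ3=γ+ψ≈0.8727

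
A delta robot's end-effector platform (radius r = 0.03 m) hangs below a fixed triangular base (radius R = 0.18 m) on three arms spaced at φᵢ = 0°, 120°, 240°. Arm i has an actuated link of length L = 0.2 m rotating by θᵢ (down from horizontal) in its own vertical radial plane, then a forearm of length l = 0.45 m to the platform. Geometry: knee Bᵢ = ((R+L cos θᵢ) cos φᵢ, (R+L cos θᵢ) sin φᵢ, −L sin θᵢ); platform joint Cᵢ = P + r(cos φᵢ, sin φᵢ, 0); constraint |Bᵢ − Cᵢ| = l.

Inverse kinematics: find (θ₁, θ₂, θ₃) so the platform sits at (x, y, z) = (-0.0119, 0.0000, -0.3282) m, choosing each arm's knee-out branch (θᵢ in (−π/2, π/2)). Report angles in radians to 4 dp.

θ₁ = 0.2618, θ₂ = 0.1747, θ₃ = 0.1747

φ1=0.0° → target in arm frame (-0.0119, 0.0000)
  A=0.1619, B=-0.3282, C=(l²−L²−A²−y'²−z²)/(2L)=0.0714
  √(A²+B²)=0.3660;  θ1 = -1.1125+1.3743 ≈ 0.2618
rotate P by −φ2: (0.0059, 0.0103, -0.3282)
  e−x'=0.1440;  (l²−L²−(e−x')²−y'²−z²)/2L = 0.0848
  √(A²+B²)=0.3584;  θ2 = -1.1572+1.3319 ≈ 0.1747
arm 3 (φ=240.0°): x'=0.0060, y'=-0.0103
  A=0.1440, B=-0.3282, C=(l²−L²−A²−y'²−z²)/(2L)=0.0848
  θ3 = atan2(B,A) + arccos(C/0.3584) = 0.1747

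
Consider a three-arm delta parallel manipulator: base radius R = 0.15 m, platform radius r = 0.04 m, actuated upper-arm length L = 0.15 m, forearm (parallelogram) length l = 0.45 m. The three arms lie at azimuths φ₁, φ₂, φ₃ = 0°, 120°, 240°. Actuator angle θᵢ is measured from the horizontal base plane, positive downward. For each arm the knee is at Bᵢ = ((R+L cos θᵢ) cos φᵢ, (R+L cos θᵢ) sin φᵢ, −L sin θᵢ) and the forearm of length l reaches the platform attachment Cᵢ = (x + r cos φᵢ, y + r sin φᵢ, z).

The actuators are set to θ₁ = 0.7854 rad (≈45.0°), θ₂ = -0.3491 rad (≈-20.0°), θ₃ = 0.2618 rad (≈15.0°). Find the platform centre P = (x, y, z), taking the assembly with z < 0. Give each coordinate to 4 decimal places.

φ1=0.0°: virtual centre (0.2161, 0.0000, -0.1061), radius l
φ2=120.0°: virtual centre (-0.1255, 0.2173, 0.0513), radius l
O3 = (0.2549·cos240.0°, 0.2549·sin240.0°, -0.0388) = (-0.1274, -0.2207, -0.0388)
eliminate P² terms by subtracting sphere 1 from 2 and 3
linear system: -0.6831x+0.4347y = 0.0077−0.3147z; -0.6870x+-0.4415y = 0.0085−0.1345z
Cramer: x(z) = -0.0118+0.3289z;  y(z) = -0.0009-0.2072z
quadratic in z: (1.1511)z²+(0.0626)z+(-0.1393)=0, √Δ=0.8034 → z ∈ {-0.3761, 0.3218}; z = -0.3761 (taking z<0)
x = -0.1355, y = 0.0770

(-0.1355, 0.0770, -0.3761)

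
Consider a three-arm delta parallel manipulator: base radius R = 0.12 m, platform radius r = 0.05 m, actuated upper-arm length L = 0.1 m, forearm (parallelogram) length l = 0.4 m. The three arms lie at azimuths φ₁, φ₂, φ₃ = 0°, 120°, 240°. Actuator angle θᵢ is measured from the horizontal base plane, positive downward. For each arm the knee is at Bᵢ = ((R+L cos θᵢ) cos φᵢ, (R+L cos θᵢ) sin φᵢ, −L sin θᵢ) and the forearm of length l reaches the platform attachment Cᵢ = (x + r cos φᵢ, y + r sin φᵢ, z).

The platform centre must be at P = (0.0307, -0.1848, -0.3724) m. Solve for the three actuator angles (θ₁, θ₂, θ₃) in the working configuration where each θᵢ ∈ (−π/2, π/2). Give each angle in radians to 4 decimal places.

θ₁ = 0.4367, θ₂ = 1.2221, θ₃ = -0.0869

rotate P by −φ1: (0.0307, -0.1848, -0.3724)
  A=0.0393, B=-0.3724, C=(l²−L²−A²−y'²−z²)/(2L)=-0.1219
  γ=atan2(-0.3724,0.0393)=-1.4657;  ψ=arccos(-0.3255)=1.9023;  θ1=γ+ψ≈0.4367
arm 2 (φ=120.0°): x'=-0.1754, y'=0.0658
  e−x'=0.2454;  (l²−L²−(e−x')²−y'²−z²)/2L = -0.2662
  γ=atan2(-0.3724,0.2454)=-0.9882;  ψ=arccos(-0.5968)=2.2103;  θ2=γ+ψ≈1.2221
φ3=240.0° → target in arm frame (0.1447, 0.1190)
  A cos θ + B sin θ = C:  -0.0747·cos θ + -0.3724·sin θ = -0.0421
  θ3 = atan2(B,A) + arccos(C/0.3798) = -0.0869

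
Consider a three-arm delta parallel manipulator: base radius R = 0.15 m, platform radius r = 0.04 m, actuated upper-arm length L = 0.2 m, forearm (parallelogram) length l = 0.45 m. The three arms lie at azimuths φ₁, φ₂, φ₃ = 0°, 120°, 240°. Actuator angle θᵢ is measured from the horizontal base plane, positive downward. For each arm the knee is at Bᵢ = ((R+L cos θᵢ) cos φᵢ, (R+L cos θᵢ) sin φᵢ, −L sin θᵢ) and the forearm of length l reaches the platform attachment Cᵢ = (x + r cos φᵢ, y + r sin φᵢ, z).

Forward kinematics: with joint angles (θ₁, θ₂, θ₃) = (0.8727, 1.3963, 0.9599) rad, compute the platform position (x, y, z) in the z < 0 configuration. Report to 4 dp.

(0.0739, -0.0949, -0.5611)

φ1=0.0°: virtual centre (0.2386, 0.0000, -0.1532), radius l
φ2=120.0°: virtual centre (-0.0724, 0.1253, -0.1970), radius l
arm 3 at φ=240.0°: e+L cos θ3 = 0.2247;  O3 = (-0.1124, -0.1946, -0.1638)
eliminate P² terms by subtracting sphere 1 from 2 and 3
linear system: -0.6218x+0.2507y = -0.0206−-0.0875z; -0.7018x+-0.3892y = -0.0030−-0.0212z
det = 0.4180;  x = 0.0210+-0.0942z,  y = -0.0301+0.1153z
sphere 1 gives Az²+Bz+C=0 with A=1.0222, B=0.3405, C=-0.1308;  B²−4AC=0.6508;  roots -0.5611, 0.2281;  negative root z = -0.5611
x = 0.0739, y = -0.0949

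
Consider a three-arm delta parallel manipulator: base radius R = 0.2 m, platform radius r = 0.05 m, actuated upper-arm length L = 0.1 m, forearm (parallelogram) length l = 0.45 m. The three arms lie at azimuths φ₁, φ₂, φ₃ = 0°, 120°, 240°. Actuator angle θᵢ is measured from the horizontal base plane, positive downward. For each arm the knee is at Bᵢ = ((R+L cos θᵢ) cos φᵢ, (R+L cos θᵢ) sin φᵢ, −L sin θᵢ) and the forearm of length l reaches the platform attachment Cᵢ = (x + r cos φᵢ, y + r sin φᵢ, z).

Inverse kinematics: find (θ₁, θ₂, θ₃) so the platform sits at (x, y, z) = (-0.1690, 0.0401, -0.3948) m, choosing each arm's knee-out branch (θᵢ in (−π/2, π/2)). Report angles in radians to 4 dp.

θ₁ = 1.3970, θ₂ = -0.1740, θ₃ = 0.2622

arm 1 (φ=0.0°): x'=-0.1690, y'=0.0401
  A cos θ + B sin θ = C:  0.3190·cos θ + -0.3948·sin θ = -0.3337
  γ=atan2(-0.3948,0.3190)=-0.8912;  ψ=arccos(-0.6574)=2.2882;  θ1=γ+ψ≈1.3970
rotate P by −φ2: (0.1192, 0.1263, -0.3948)
  A=0.0308, B=-0.3948, C=(l²−L²−A²−y'²−z²)/(2L)=0.0987
  γ=atan2(-0.3948,0.0308)=-1.4930;  ψ=arccos(0.2491)=1.3190;  θ2=γ+ψ≈-0.1740
φ3=240.0° → target in arm frame (0.0498, -0.1664)
  A=0.1002, B=-0.3948, C=(l²−L²−A²−y'²−z²)/(2L)=-0.0055
  θ3 = atan2(B,A) + arccos(C/0.4073) = 0.2622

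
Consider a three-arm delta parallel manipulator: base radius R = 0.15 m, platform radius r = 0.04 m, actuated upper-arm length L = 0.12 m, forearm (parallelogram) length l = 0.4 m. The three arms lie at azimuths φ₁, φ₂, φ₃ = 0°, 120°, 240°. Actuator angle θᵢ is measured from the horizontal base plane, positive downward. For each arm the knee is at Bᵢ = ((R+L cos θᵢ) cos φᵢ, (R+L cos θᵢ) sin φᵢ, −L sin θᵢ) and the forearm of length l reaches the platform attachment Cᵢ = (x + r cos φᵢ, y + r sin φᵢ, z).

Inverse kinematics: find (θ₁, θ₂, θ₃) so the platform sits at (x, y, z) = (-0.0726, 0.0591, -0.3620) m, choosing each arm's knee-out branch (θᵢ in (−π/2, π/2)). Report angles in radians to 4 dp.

φ1=0.0° → target in arm frame (-0.0726, 0.0591)
  A cos θ + B sin θ = C:  0.1826·cos θ + -0.3620·sin θ = -0.0928
  γ=atan2(-0.3620,0.1826)=-1.1036;  ψ=arccos(-0.2290)=1.8018;  θ1=γ+ψ≈0.6982
arm 2 (φ=120.0°): x'=0.0875, y'=0.0333
  A=0.0225, B=-0.3620, C=(l²−L²−A²−y'²−z²)/(2L)=0.0539
  θ2 = atan2(B,A) + arccos(C/0.3627) = -0.0871
arm 3 (φ=240.0°): x'=-0.0149, y'=-0.0924
  A=0.1249, B=-0.3620, C=(l²−L²−A²−y'²−z²)/(2L)=-0.0399
  θ3 = atan2(B,A) + arccos(C/0.3829) = 0.4366

θ₁ = 0.6982, θ₂ = -0.0871, θ₃ = 0.4366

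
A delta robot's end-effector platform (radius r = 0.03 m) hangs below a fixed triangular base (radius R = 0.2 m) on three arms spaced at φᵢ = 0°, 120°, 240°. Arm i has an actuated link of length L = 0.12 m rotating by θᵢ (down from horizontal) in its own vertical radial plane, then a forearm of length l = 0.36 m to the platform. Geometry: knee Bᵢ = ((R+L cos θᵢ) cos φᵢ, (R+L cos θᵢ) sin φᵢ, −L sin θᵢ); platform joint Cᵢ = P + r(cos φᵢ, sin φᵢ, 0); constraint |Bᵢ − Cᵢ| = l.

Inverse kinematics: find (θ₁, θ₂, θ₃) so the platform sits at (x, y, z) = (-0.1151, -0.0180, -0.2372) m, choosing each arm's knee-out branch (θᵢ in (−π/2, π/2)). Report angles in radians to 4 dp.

θ₁ = 1.1344, θ₂ = 0.0000, θ₃ = -0.3494

arm 1 (φ=0.0°): x'=-0.1151, y'=-0.0180
  A cos θ + B sin θ = C:  0.2851·cos θ + -0.2372·sin θ = -0.0945
  γ=atan2(-0.2372,0.2851)=-0.6939;  ψ=arccos(-0.2547)=1.8283;  θ1=γ+ψ≈1.1344
φ2=120.0° → target in arm frame (0.0420, 0.1087)
  A=0.1280, B=-0.2372, C=(l²−L²−A²−y'²−z²)/(2L)=0.1280
  γ=atan2(-0.2372,0.1280)=-1.0758;  ψ=arccos(0.4750)=1.0758;  θ2=γ+ψ≈0.0000
rotate P by −φ3: (0.0731, -0.0907, -0.2372)
  e−x'=0.0969;  (l²−L²−(e−x')²−y'²−z²)/2L = 0.1722
  θ3 = atan2(B,A) + arccos(C/0.2562) = -0.3494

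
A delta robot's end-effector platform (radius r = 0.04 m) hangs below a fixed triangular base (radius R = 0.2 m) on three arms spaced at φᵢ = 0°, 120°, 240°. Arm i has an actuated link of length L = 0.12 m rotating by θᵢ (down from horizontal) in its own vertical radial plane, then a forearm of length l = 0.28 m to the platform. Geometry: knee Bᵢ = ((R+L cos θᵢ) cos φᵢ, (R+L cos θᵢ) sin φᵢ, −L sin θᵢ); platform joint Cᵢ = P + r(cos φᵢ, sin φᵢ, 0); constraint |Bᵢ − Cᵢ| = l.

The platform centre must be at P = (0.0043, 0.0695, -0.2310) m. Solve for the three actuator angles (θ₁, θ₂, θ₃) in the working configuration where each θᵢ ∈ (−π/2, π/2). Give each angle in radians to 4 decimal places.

θ₁ = 0.8724, θ₂ = 0.4361, θ₃ = 1.3093

φ1=0.0° → target in arm frame (0.0043, 0.0695)
  A=0.1557, B=-0.2310, C=(l²−L²−A²−y'²−z²)/(2L)=-0.0768
  θ1 = atan2(B,A) + arccos(C/0.2786) = 0.8724
arm 2 (φ=120.0°): x'=0.0580, y'=-0.0385
  e−x'=0.1020;  (l²−L²−(e−x')²−y'²−z²)/2L = -0.0052
  √(A²+B²)=0.2525;  θ2 = -1.1551+1.5912 ≈ 0.4361
rotate P by −φ3: (-0.0623, -0.0310, -0.2310)
  e−x'=0.2223;  (l²−L²−(e−x')²−y'²−z²)/2L = -0.1657
  γ=atan2(-0.2310,0.2223)=-0.8045;  ψ=arccos(-0.5167)=2.1138;  θ3=γ+ψ≈1.3093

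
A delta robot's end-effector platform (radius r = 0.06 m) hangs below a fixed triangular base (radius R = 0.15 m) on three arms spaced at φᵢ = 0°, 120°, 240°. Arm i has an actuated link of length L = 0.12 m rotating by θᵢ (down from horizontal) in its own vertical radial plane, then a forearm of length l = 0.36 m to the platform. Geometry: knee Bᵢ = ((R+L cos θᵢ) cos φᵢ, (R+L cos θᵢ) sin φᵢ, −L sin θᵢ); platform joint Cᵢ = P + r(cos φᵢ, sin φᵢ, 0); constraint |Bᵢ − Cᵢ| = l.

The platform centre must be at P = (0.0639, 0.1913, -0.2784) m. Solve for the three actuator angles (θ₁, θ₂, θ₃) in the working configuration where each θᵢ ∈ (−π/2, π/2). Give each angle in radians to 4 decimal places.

φ1=0.0° → target in arm frame (0.0639, 0.1913)
  A cos θ + B sin θ = C:  0.0261·cos θ + -0.2784·sin θ = 0.0017
  √(A²+B²)=0.2796;  θ1 = -1.4773+1.5646 ≈ 0.0873
rotate P by −φ2: (0.1337, -0.1510, -0.2784)
  A cos θ + B sin θ = C:  -0.0437·cos θ + -0.2784·sin θ = 0.0541
  √(A²+B²)=0.2818;  θ2 = -1.7266+1.3776 ≈ -0.3489
rotate P by −φ3: (-0.1976, -0.0403, -0.2784)
  e−x'=0.2876;  (l²−L²−(e−x')²−y'²−z²)/2L = -0.1944
  θ3 = atan2(B,A) + arccos(C/0.4003) = 1.3088

θ₁ = 0.0873, θ₂ = -0.3489, θ₃ = 1.3088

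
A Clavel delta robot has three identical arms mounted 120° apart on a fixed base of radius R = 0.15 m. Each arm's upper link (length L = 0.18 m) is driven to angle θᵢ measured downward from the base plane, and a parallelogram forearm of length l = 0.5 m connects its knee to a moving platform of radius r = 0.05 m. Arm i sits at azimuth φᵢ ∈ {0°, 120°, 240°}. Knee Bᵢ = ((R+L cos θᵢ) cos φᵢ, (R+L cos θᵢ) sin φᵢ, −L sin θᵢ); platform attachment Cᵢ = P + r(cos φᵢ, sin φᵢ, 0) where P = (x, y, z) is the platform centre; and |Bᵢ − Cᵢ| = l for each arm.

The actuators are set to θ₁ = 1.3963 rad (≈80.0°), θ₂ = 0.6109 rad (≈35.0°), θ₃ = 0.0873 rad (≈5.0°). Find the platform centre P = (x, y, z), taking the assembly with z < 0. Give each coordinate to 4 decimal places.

φ1=0.0°: virtual centre (0.1313, 0.0000, -0.1773), radius l
O2 = (0.2474·cos120.0°, 0.2474·sin120.0°, -0.1032) = (-0.1237, 0.2143, -0.1032)
arm 3 at φ=240.0°: e+L cos θ3 = 0.2793;  O3 = (-0.1397, -0.2419, -0.0157)
|O₂|²−|O₁|² = 0.0232;  |O₃|²−|O₁|² = 0.0296
[-0.5099 0.4286 0.1480]·P = 0.0232;  [-0.5418 -0.4838 0.3231]·P = 0.0296
Cramer: x(z) = -0.0500+0.4387z;  y(z) = -0.0052+0.1766z
sphere 1 gives Az²+Bz+C=0 with A=1.2237, B=0.1937, C=-0.1857;  B²−4AC=0.9465;  roots -0.4767, 0.3184;  negative root z = -0.4767
x = -0.2591, y = -0.0894

(-0.2591, -0.0894, -0.4767)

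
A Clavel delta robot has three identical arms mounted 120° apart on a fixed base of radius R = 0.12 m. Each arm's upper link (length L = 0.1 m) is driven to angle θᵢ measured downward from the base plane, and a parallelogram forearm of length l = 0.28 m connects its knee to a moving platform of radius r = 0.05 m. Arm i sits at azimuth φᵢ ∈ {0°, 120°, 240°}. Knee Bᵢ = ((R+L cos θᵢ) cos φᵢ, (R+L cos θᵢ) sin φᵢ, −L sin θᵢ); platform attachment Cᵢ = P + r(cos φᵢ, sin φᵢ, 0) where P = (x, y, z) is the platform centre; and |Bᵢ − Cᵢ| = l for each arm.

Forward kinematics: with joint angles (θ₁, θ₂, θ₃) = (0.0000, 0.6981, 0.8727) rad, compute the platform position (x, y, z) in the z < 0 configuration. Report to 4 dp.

arm 1 at φ=0.0°: e+L cos θ1 = 0.1700;  O1 = (0.1700, 0.0000, 0.0000)
arm 2 at φ=120.0°: e+L cos θ2 = 0.1466;  O2 = (-0.0733, 0.1270, -0.0643)
O3 = (0.1343·cos240.0°, 0.1343·sin240.0°, -0.0766) = (-0.0671, -0.1163, -0.0766)
subtract pairs → two planes through P
plane₁₂: -0.4866x+0.2539y+-0.1286z = -0.0033
det = 0.2336;  x = 0.0087+-0.2945z,  y = 0.0038+-0.0582z
into |P−O₁|² = l²: 1.0901z² + 0.0946z + -0.0524 = 0;  Δ = 0.2373;  z = -0.2668 or 0.1800 → z<0 root = -0.2668
x = 0.0873, y = 0.0193

(0.0873, 0.0193, -0.2668)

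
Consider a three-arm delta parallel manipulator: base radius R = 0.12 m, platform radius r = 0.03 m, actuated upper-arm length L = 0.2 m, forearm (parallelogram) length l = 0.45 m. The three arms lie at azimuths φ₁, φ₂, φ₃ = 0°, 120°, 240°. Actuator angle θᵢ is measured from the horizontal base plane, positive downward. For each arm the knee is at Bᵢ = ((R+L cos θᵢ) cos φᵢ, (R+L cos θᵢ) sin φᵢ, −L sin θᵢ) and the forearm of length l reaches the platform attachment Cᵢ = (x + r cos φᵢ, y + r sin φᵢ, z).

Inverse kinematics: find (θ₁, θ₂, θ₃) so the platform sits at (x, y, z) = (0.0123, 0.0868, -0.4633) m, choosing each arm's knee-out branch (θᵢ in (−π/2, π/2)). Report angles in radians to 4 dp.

φ1=0.0° → target in arm frame (0.0123, 0.0868)
  A cos θ + B sin θ = C:  0.0777·cos θ + -0.4633·sin θ = -0.1643
  √(A²+B²)=0.4698;  θ1 = -1.4046+1.9281 ≈ 0.5235
φ2=120.0° → target in arm frame (0.0690, -0.0541)
  A=0.0210, B=-0.4633, C=(l²−L²−A²−y'²−z²)/(2L)=-0.1388
  √(A²+B²)=0.4638;  θ2 = -1.5255+1.8747 ≈ 0.3491
arm 3 (φ=240.0°): x'=-0.0813, y'=-0.0327
  A=0.1713, B=-0.4633, C=(l²−L²−A²−y'²−z²)/(2L)=-0.2064
  θ3 = atan2(B,A) + arccos(C/0.4940) = 0.7853

θ₁ = 0.5235, θ₂ = 0.3491, θ₃ = 0.7853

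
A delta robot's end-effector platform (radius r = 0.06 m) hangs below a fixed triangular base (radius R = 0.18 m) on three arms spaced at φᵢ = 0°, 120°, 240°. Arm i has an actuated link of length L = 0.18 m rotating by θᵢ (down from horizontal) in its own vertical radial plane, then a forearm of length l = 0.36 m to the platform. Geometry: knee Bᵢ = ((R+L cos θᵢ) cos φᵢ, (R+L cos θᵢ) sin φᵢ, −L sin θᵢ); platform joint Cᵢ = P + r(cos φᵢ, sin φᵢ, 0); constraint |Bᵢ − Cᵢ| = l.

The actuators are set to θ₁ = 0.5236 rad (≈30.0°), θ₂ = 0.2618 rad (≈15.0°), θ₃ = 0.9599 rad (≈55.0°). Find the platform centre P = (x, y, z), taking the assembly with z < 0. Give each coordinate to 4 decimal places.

arm 1 at φ=0.0°: e+L cos θ1 = 0.2759;  centre 1 = (0.2759, 0.0000, -0.0900)
φ2=120.0°: virtual centre (-0.1469, 0.2545, -0.0466), radius l
arm 3 at φ=240.0°: e+L cos θ3 = 0.2232;  centre 3 = (-0.1116, -0.1933, -0.1474)
subtract pairs → two planes through P
[-0.8456 0.5090 0.0868]·P = 0.0043;  [-0.7750 -0.3867 -0.1149]·P = -0.0126
Cramer: x(z) = 0.0066-0.0345z;  y(z) = 0.0194-0.2279z
sphere 1 gives Az²+Bz+C=0 with A=1.0531, B=0.1897, C=-0.0486;  B²−4AC=0.2408;  roots -0.3230, 0.1429;  negative root z = -0.3230
x = 0.0177, y = 0.0931

(0.0177, 0.0931, -0.3230)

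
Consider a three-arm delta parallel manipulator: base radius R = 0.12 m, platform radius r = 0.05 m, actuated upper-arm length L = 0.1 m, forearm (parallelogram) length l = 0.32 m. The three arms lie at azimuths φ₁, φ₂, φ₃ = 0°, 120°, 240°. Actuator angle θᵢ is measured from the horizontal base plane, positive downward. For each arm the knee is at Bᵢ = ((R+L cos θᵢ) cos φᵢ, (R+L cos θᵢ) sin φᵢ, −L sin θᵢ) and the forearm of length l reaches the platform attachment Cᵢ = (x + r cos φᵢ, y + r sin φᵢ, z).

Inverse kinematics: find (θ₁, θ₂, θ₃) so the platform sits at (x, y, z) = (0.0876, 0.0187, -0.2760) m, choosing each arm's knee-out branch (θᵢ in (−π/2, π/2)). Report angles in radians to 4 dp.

φ1=0.0° → target in arm frame (0.0876, 0.0187)
  A=-0.0176, B=-0.2760, C=(l²−L²−A²−y'²−z²)/(2L)=0.0778
  √(A²+B²)=0.2766;  θ1 = -1.6345+1.2855 ≈ -0.3489
arm 2 (φ=120.0°): x'=-0.0276, y'=-0.0852
  e−x'=0.0976;  (l²−L²−(e−x')²−y'²−z²)/2L = -0.0028
  θ2 = atan2(B,A) + arccos(C/0.2928) = 0.3496
φ3=240.0° → target in arm frame (-0.0600, 0.0665)
  e−x'=0.1300;  (l²−L²−(e−x')²−y'²−z²)/2L = -0.0255
  √(A²+B²)=0.3051;  θ3 = -1.1306+1.6545 ≈ 0.5238

θ₁ = -0.3489, θ₂ = 0.3496, θ₃ = 0.5238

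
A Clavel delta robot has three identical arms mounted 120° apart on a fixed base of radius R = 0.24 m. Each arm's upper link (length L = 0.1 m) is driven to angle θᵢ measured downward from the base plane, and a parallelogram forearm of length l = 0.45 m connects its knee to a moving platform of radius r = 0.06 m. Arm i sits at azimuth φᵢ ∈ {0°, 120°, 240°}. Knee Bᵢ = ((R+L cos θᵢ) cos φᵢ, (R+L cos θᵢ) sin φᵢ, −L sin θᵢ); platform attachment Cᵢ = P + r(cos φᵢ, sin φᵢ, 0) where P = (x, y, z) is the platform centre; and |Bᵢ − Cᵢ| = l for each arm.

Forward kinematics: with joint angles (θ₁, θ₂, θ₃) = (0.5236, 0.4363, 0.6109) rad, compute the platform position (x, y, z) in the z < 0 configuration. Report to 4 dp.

φ1=0.0°: virtual centre (0.2666, 0.0000, -0.0500), radius l
O2 = (0.2706·cos120.0°, 0.2706·sin120.0°, -0.0423) = (-0.1353, 0.2344, -0.0423)
arm 3 at φ=240.0°: ρ3 = 0.2619;  O3 = (-0.1310, -0.2268, -0.0574)
eliminate P² terms by subtracting sphere 1 from 2 and 3
linear system: -0.8038x+0.4687y = 0.0015−0.0155z; -0.7951x+-0.4536y = -0.0017−-0.0147z
Cramer: x(z) = 0.0002+0.0002z;  y(z) = 0.0034-0.0327z
into |P−O₁|² = l²: 1.0011z² + 0.0997z + -0.1290 = 0;  Δ = 0.5265;  z = -0.4122 or 0.3126 → z<0 root = -0.4122
x = 0.0001, y = 0.0169

(0.0001, 0.0169, -0.4122)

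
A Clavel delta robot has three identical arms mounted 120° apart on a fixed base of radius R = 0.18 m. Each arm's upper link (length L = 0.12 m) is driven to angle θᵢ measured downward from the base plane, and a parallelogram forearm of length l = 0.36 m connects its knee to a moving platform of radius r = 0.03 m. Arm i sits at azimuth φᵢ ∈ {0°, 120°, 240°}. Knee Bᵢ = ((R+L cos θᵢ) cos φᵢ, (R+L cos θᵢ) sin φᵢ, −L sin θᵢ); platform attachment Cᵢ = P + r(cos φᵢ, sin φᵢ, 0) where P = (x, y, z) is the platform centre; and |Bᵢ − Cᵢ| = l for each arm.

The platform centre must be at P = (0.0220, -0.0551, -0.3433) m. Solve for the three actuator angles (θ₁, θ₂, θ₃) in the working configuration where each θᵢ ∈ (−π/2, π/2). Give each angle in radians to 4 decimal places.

θ₁ = 0.6106, θ₂ = 1.0470, θ₃ = 0.5237

rotate P by −φ1: (0.0220, -0.0551, -0.3433)
  A cos θ + B sin θ = C:  0.1280·cos θ + -0.3433·sin θ = -0.0920
  γ=atan2(-0.3433,0.1280)=-1.2139;  ψ=arccos(-0.2510)=1.8246;  θ1=γ+ψ≈0.6106
rotate P by −φ2: (-0.0587, 0.0085, -0.3433)
  A=0.2087, B=-0.3433, C=(l²−L²−A²−y'²−z²)/(2L)=-0.1929
  √(A²+B²)=0.4018;  θ2 = -1.0245+2.0715 ≈ 1.0470
φ3=240.0° → target in arm frame (0.0367, 0.0466)
  e−x'=0.1133;  (l²−L²−(e−x')²−y'²−z²)/2L = -0.0736
  γ=atan2(-0.3433,0.1133)=-1.2521;  ψ=arccos(-0.2035)=1.7758;  θ3=γ+ψ≈0.5237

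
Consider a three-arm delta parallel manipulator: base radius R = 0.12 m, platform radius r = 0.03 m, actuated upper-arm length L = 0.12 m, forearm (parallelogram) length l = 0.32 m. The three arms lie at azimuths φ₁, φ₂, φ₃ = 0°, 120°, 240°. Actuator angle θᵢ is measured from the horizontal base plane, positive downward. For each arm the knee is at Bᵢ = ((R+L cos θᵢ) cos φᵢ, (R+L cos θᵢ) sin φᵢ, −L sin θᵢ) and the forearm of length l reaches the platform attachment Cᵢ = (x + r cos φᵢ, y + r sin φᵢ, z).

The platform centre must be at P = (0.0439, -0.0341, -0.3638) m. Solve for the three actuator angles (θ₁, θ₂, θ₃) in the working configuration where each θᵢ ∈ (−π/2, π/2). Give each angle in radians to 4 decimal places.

θ₁ = 0.6980, θ₂ = 1.1348, θ₃ = 0.8727

rotate P by −φ1: (0.0439, -0.0341, -0.3638)
  A cos θ + B sin θ = C:  0.0461·cos θ + -0.3638·sin θ = -0.1985
  γ=atan2(-0.3638,0.0461)=-1.4448;  ψ=arccos(-0.5413)=2.1428;  θ1=γ+ψ≈0.6980
arm 2 (φ=120.0°): x'=-0.0515, y'=-0.0210
  A=0.1415, B=-0.3638, C=(l²−L²−A²−y'²−z²)/(2L)=-0.2700
  θ2 = atan2(B,A) + arccos(C/0.3903) = 1.1348
rotate P by −φ3: (0.0076, 0.0551, -0.3638)
  A cos θ + B sin θ = C:  0.0824·cos θ + -0.3638·sin θ = -0.2257
  θ3 = atan2(B,A) + arccos(C/0.3730) = 0.8727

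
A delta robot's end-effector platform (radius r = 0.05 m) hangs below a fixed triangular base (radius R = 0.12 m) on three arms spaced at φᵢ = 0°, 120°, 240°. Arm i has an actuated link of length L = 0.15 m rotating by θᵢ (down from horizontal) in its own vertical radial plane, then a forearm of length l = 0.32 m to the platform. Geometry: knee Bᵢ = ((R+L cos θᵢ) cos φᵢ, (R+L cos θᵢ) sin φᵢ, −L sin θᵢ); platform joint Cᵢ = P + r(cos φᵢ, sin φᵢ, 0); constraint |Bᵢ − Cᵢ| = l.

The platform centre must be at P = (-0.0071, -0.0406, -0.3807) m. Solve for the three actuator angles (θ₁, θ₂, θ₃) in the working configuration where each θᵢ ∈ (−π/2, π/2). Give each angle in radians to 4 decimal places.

θ₁ = 0.8727, θ₂ = 0.9598, θ₃ = 0.6980

rotate P by −φ1: (-0.0071, -0.0406, -0.3807)
  A=0.0771, B=-0.3807, C=(l²−L²−A²−y'²−z²)/(2L)=-0.2421
  γ=atan2(-0.3807,0.0771)=-1.3710;  ψ=arccos(-0.6232)=2.2437;  θ1=γ+ψ≈0.8727
arm 2 (φ=120.0°): x'=-0.0316, y'=0.0264
  A cos θ + B sin θ = C:  0.1016·cos θ + -0.3807·sin θ = -0.2535
  γ=atan2(-0.3807,0.1016)=-1.3100;  ψ=arccos(-0.6434)=2.2697;  θ2=γ+ψ≈0.9598
φ3=240.0° → target in arm frame (0.0387, 0.0142)
  A cos θ + B sin θ = C:  0.0313·cos θ + -0.3807·sin θ = -0.2207
  θ3 = atan2(B,A) + arccos(C/0.3820) = 0.6980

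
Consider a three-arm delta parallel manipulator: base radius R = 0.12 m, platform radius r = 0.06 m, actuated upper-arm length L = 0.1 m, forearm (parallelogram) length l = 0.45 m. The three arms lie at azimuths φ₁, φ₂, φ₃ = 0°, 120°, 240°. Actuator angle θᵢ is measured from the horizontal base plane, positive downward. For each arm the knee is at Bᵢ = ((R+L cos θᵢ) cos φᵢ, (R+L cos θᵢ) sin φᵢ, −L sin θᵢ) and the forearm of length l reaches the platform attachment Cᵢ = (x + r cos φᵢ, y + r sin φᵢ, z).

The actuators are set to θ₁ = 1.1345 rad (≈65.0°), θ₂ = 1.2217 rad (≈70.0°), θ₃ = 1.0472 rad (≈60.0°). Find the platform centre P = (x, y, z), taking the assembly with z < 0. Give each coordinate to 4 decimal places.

(0.0001, -0.0274, -0.5280)

centre 1 = (0.1023·cos0.0°, 0.1023·sin0.0°, -0.0906) = (0.1023, 0.0000, -0.0906)
centre 2 = (0.0942·cos120.0°, 0.0942·sin120.0°, -0.0940) = (-0.0471, 0.0816, -0.0940)
centre 3 = (0.1100·cos240.0°, 0.1100·sin240.0°, -0.0866) = (-0.0550, -0.0953, -0.0866)
subtract pairs → two planes through P
linear system: -0.2987x+0.1632y = -0.0010−-0.0067z; -0.3145x+-0.1905y = 0.0009−0.0081z
det = 0.1082;  x = 0.0003+0.0004z,  y = -0.0054+0.0416z
into |P−centre ₁|² = l²: 1.0017z² + 0.1807z + -0.1839 = 0;  Δ = 0.7694;  z = -0.5280 or 0.3476 → z<0 root = -0.5280
x = 0.0001, y = -0.0274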